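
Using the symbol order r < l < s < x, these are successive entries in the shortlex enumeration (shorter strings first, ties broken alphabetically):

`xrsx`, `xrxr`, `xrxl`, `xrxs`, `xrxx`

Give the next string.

Treat xrxx as a base-4 numeral over the given alphabet and add one, carrying through any trailing x's.

xlrr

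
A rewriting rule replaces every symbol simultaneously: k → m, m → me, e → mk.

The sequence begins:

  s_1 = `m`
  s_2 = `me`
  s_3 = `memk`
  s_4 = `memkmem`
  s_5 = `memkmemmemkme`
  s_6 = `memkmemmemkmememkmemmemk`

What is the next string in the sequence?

memkmemmemkmememkmemmemkmemkmemmemkmememkmem

φ(memkmemmemkmememkmemmemk) expands symbol-by-symbol to me mk me m me mk me me mk me m me mk me mk me m me mk me me mk me m; joining the 24 pieces gives the next term.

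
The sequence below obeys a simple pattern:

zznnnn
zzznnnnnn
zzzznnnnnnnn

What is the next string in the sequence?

Each string has the form z^{n} n^{2n}, where the shown terms are n = 2, 3, 4.
For the next term, n = 5, so the run lengths are 5, 10.

zzzzznnnnnnnnnn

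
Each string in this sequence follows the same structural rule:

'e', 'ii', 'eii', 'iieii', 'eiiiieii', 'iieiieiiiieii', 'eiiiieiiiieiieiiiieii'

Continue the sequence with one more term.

From term 3 onward, concatenate the second-to-last term with the last: e·ii = eii, ii·eii = iieii, …
So term 8 is iieiieiiiieii·eiiiieiiiieiieiiiieii.

iieiieiiiieiieiiiieiiiieiieiiiieii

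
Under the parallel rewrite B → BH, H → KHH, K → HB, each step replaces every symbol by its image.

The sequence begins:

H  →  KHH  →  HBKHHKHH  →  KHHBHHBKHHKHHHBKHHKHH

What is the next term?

HBKHHKHHBHKHHKHHBHHBKHHKHHHBKHHKHHKHHBHHBKHHKHHHBKHHKHH

Replace each of the 21 characters of KHHBHHBKHHKHHHBKHHKHH in place — HB KHH KHH BH KHH KHH BH HB KHH KHH HB KHH KHH KHH BH HB KHH KHH HB KHH KHH — and concatenate.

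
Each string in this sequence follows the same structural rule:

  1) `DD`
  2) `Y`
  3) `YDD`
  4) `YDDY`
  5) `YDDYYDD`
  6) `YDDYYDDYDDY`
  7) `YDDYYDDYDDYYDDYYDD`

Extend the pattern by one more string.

Each term (from the third on) is the previous term followed by the one before it: term 3 = Y·DD = YDD.
So term 8 is YDDYYDDYDDYYDDYYDD·YDDYYDDYDDY.

YDDYYDDYDDYYDDYYDDYDDYYDDYDDY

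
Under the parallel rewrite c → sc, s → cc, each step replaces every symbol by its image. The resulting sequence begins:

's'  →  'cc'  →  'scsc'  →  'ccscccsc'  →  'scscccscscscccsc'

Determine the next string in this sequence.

φ(scscccscscscccsc) expands symbol-by-symbol to cc sc cc sc sc sc cc sc cc sc cc sc sc sc cc sc; joining the 16 pieces gives the next term.

ccscccscscscccscccscccscscscccsc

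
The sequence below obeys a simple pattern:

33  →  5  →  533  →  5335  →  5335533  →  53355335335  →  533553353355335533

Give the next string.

53355335335533553353355335335

Each term (from the third on) is the previous term followed by the one before it: term 3 = 5·33 = 533.
Continuing: 533553353355335533 · 53355335335 gives term 8.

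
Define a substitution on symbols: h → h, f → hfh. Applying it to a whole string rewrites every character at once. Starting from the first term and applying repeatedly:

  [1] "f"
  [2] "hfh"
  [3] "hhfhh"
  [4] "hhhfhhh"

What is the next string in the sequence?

hhhhfhhhh

Rewriting each symbol of hhhfhhh: h→h, h→h, h→h, f→hfh, h→h, h→h, h→h, which concatenates to h h h hfh h h h.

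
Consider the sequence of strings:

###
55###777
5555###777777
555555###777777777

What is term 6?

Every step adds 55 to the front and 777 to the end of the previous string.
From 555555###777777777, 2 further steps: 555555###777777777 → 55555555###777777777777 → (answer).

5555555555###777777777777777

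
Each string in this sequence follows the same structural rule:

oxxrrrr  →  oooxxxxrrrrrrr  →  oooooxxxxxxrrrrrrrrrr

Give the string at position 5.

oooooooooxxxxxxxxxxrrrrrrrrrrrrrrrr

Reading off run lengths: o runs 1, 3, 5; x runs 2, 4, 6; r runs 4, 7, 10 — each is linear in n (n = 1, 2, …).
Setting n = 5 gives 9, 10, 16 characters in each block.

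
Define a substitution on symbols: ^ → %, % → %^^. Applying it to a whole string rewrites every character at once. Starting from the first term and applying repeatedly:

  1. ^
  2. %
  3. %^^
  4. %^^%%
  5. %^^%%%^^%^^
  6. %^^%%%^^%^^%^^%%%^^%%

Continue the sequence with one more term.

Applying the rule to each of the 21 symbols of %^^%%%^^%^^%^^%%%^^%% gives the pieces %^^ % % %^^ %^^ %^^ % % %^^ % % %^^ % % %^^ %^^ %^^ % % %^^ %^^, which concatenate to the answer.

%^^%%%^^%^^%^^%%%^^%%%^^%%%^^%^^%^^%%%^^%^^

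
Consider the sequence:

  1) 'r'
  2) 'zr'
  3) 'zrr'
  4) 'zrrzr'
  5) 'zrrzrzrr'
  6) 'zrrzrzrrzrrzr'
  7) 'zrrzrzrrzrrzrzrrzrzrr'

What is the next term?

From term 3 onward, concatenate the last term with the second-to-last: zr·r = zrr, zrr·zr = zrrzr, …
So term 8 is zrrzrzrrzrrzrzrrzrzrr·zrrzrzrrzrrzr.

zrrzrzrrzrrzrzrrzrzrrzrrzrzrrzrrzr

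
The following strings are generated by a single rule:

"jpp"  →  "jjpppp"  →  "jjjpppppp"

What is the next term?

Reading off run lengths: j runs 1, 2, 3; p runs 2, 4, 6 — each is linear in n (n = 1, 2, …).
At n = 4 the blocks have lengths 4, 8.

jjjjpppppppp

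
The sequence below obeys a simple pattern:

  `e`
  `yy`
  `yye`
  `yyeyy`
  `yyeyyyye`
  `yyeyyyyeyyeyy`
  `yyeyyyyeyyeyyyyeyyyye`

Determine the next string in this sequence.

yyeyyyyeyyeyyyyeyyyyeyyeyyyyeyyeyy

Each term (from the third on) is the previous term followed by the one before it: term 3 = yy·e = yye.
Continuing: yyeyyyyeyyeyyyyeyyyye · yyeyyyyeyyeyy gives term 8.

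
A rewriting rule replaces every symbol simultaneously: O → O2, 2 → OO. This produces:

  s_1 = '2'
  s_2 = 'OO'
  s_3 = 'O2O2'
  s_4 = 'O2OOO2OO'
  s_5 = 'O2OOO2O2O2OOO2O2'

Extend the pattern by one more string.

Rewriting the 16 symbols of O2OOO2O2O2OOO2O2 one by one yields O2 OO O2 O2 O2 OO O2 OO O2 OO O2 O2 O2 OO O2 OO; concatenated:

O2OOO2O2O2OOO2OOO2OOO2O2O2OOO2OO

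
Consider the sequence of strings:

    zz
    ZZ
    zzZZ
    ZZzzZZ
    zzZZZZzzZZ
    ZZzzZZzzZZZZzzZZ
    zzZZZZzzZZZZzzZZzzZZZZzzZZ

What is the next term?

ZZzzZZzzZZZZzzZZzzZZZZzzZZZZzzZZzzZZZZzzZZ

From term 3 onward, concatenate the second-to-last term with the last: zz·ZZ = zzZZ, ZZ·zzZZ = ZZzzZZ, …
Continuing: ZZzzZZzzZZZZzzZZ · zzZZZZzzZZZZzzZZzzZZZZzzZZ gives term 8.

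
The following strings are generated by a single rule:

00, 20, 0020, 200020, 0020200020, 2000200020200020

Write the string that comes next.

00202000202000200020200020

From term 3 onward, concatenate the second-to-last term with the last: 00·20 = 0020, 20·0020 = 200020, …
The next term joins 0020200020 and 2000200020200020.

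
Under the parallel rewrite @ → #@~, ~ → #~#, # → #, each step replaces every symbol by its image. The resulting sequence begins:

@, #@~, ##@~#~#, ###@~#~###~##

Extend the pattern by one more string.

Applying the rule to each of the 13 symbols of ###@~#~###~## gives the pieces # # # #@~ #~# # #~# # # # #~# # #, which concatenate to the answer.

####@~#~###~#####~###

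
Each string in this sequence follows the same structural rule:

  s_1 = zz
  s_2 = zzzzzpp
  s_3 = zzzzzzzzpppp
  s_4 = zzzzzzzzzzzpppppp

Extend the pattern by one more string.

Every step adds zzz to the front and pp to the end of the previous string.
Applying this once more to zzzzzzzzzzzpppppp:

zzzzzzzzzzzzzzpppppppp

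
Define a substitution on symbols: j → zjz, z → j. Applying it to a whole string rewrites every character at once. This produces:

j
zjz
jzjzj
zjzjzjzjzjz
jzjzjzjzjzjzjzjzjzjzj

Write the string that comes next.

φ(jzjzjzjzjzjzjzjzjzjzj) expands symbol-by-symbol to zjz j zjz j zjz j zjz j zjz j zjz j zjz j zjz j zjz j zjz j zjz; joining the 21 pieces gives the next term.

zjzjzjzjzjzjzjzjzjzjzjzjzjzjzjzjzjzjzjzjzjz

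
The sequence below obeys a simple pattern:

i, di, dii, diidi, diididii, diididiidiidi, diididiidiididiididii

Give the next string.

This is a Fibonacci-style word recurrence s(k) = s(k−1)·s(k−2): e.g. di·i = dii.
The next term joins diididiidiididiididii and diididiidiidi.

diididiidiididiididiidiididiidiidi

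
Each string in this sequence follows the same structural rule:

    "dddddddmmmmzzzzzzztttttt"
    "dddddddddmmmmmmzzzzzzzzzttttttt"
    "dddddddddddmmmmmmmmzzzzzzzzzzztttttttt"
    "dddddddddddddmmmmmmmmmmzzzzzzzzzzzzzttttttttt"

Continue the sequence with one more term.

The n-th term is 2n+1 d's then 2n-2 m's then 2n+1 z's then n+3 t's, where the shown terms are n = 3, 4, 5, 6.
At n = 7 the blocks have lengths 15, 12, 15, 10.

dddddddddddddddmmmmmmmmmmmmzzzzzzzzzzzzzzztttttttttt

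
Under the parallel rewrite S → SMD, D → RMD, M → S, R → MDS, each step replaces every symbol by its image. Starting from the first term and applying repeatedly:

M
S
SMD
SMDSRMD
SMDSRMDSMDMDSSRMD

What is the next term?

Rewriting the 17 symbols of SMDSRMDSMDMDSSRMD one by one yields SMD S RMD SMD MDS S RMD SMD S RMD S RMD SMD SMD MDS S RMD; concatenated:

SMDSRMDSMDMDSSRMDSMDSRMDSRMDSMDSMDMDSSRMD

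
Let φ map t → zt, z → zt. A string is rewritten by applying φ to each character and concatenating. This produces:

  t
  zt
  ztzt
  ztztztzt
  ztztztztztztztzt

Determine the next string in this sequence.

Rewriting the 16 symbols of ztztztztztztztzt one by one yields zt zt zt zt zt zt zt zt zt zt zt zt zt zt zt zt; concatenated:

ztztztztztztztztztztztztztztztzt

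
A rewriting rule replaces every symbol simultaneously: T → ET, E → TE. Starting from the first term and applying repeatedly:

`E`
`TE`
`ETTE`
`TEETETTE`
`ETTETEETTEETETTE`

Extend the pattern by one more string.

TEETETTEETTETEETETTETEETTEETETTE

Replace each of the 16 characters of ETTETEETTEETETTE in place — TE ET ET TE ET TE TE ET ET TE TE ET TE ET ET TE — and concatenate.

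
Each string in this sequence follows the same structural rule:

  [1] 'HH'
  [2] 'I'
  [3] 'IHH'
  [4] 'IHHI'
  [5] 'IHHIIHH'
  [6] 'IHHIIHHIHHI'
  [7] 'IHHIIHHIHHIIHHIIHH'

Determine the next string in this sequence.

Each term (from the third on) is the previous term followed by the one before it: term 3 = I·HH = IHH.
So term 8 is IHHIIHHIHHIIHHIIHH·IHHIIHHIHHI.

IHHIIHHIHHIIHHIIHHIHHIIHHIHHI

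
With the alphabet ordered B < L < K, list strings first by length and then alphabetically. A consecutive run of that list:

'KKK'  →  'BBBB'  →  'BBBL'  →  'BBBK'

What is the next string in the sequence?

The successor of BBBK increments the rightmost position that isn't already K and resets every position after it to B.

BBLB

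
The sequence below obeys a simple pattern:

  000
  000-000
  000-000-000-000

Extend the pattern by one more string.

000-000-000-000-000-000-000-000

Each string is two copies of the previous one joined by '-'.
One more doubling of 000-000-000-000 gives the answer.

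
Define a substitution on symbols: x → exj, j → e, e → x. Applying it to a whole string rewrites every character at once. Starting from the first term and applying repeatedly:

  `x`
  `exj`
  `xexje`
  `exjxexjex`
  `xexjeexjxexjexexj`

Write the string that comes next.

φ(xexjeexjxexjexexj) expands symbol-by-symbol to exj x exj e x x exj e exj x exj e x exj x exj e; joining the 17 pieces gives the next term.

exjxexjexxexjeexjxexjexexjxexje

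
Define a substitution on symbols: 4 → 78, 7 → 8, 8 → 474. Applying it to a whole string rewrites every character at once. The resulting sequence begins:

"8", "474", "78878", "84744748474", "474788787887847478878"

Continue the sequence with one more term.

Rewriting the 21 symbols of 474788787887847478878 one by one yields 78 8 78 8 474 474 8 474 8 474 474 8 474 78 8 78 8 474 474 8 474; concatenated:

7887884744748474847447484747887884744748474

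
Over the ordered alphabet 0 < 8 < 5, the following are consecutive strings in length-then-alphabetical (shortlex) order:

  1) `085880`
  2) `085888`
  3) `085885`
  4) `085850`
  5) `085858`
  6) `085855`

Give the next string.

Find the rightmost character of 085855 below 5, bump it to the next letter, and reset everything to its right to 0.

085500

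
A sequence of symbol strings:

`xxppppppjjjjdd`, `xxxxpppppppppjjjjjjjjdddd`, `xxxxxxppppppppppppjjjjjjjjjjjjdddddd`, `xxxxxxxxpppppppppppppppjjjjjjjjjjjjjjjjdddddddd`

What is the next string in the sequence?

Each string has the form x^{2n} p^{3n+3} j^{4n} d^{2n} (n = 1, 2, …).
For the next term, n = 5, so the run lengths are 10, 18, 20, 10.

xxxxxxxxxxppppppppppppppppppjjjjjjjjjjjjjjjjjjjjdddddddddd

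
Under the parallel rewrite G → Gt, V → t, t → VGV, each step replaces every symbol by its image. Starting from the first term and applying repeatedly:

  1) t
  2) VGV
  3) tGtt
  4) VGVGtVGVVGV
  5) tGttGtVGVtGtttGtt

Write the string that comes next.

φ(tGttGtVGVtGtttGtt) expands symbol-by-symbol to VGV Gt VGV VGV Gt VGV t Gt t VGV Gt VGV VGV VGV Gt VGV VGV; joining the 17 pieces gives the next term.

VGVGtVGVVGVGtVGVtGttVGVGtVGVVGVVGVGtVGVVGV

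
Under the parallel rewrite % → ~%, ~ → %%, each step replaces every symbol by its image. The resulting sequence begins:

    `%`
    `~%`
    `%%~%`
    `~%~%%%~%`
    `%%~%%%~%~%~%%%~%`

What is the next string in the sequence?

Rewriting the 16 symbols of %%~%%%~%~%~%%%~% one by one yields ~% ~% %% ~% ~% ~% %% ~% %% ~% %% ~% ~% ~% %% ~%; concatenated:

~%~%%%~%~%~%%%~%%%~%%%~%~%~%%%~%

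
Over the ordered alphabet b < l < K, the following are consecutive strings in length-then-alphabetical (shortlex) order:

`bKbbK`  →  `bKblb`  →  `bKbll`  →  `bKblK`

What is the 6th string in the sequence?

bKbKl

Stepping forward 2 times from bKblK: bKblK → bKbKb, then the target.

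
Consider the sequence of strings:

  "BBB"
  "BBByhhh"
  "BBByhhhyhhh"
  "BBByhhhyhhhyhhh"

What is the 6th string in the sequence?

Each term is the previous one with yhhh appended.
From BBByhhhyhhhyhhh, 2 further steps: BBByhhhyhhhyhhh → BBByhhhyhhhyhhhyhhh → (answer).

BBByhhhyhhhyhhhyhhhyhhh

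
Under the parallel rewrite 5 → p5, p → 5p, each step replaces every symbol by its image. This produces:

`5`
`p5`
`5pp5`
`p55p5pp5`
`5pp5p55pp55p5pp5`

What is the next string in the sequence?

φ(5pp5p55pp55p5pp5) expands symbol-by-symbol to p5 5p 5p p5 5p p5 p5 5p 5p p5 p5 5p p5 5p 5p p5; joining the 16 pieces gives the next term.

p55p5pp55pp5p55p5pp5p55pp55p5pp5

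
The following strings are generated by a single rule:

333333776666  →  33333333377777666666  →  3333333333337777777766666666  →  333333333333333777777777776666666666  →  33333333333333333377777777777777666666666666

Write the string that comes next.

3333333333333333333337777777777777777766666666666666

Each string has the form 3^{3n+3} 7^{3n-1} 6^{2n+2} (n = 1, 2, …).
Setting n = 6 gives 21, 17, 14 characters in each block.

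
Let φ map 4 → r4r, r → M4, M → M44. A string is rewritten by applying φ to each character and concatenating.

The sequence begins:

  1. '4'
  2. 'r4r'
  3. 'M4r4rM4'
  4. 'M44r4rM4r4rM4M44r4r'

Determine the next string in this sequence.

M44r4rr4rM4r4rM4M44r4rM4r4rM4M44r4rM44r4rr4rM4r4rM4

Replace each of the 19 characters of M44r4rM4r4rM4M44r4r in place — M44 r4r r4r M4 r4r M4 M44 r4r M4 r4r M4 M44 r4r M44 r4r r4r M4 r4r M4 — and concatenate.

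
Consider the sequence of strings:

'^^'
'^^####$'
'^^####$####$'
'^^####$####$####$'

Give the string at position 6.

Each term is the previous one with ####$ appended.
From ^^####$####$####$, 2 further steps: ^^####$####$####$ → ^^####$####$####$####$ → (answer).

^^####$####$####$####$####$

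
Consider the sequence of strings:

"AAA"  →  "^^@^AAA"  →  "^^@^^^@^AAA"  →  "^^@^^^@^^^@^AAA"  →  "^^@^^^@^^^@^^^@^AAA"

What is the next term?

Each term is the previous one with ^^@^ prepended.
Applying this once more to ^^@^^^@^^^@^^^@^AAA:

^^@^^^@^^^@^^^@^^^@^AAA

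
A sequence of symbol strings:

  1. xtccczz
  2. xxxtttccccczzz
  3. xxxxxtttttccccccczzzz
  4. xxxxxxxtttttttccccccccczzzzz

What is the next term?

Each string has the form x^{2n-1} t^{2n-1} c^{2n+1} z^{n+1} (n = 1, 2, …).
Setting n = 5 gives 9, 9, 11, 6 characters in each block.

xxxxxxxxxtttttttttccccccccccczzzzzz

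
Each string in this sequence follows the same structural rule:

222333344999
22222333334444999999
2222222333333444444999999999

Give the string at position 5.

22222222222333333334444444444999999999999999

Term n consists of 2n+1 2's, followed by n+3 3's, followed by 2n 4's, followed by 3n 9's (n = 1, 2, …).
At n = 5 the blocks have lengths 11, 8, 10, 15.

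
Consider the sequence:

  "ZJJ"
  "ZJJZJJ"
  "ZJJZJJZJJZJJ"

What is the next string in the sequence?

s(k+1) = s(k)·s(k) — each term doubles the last.
Doubling ZJJZJJZJJZJJ:

ZJJZJJZJJZJJZJJZJJZJJZJJ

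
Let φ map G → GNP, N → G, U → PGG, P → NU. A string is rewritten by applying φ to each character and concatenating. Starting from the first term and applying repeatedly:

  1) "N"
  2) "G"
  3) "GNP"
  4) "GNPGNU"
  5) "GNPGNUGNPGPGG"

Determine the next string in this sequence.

Rewriting the 13 symbols of GNPGNUGNPGPGG one by one yields GNP G NU GNP G PGG GNP G NU GNP NU GNP GNP; concatenated:

GNPGNUGNPGPGGGNPGNUGNPNUGNPGNP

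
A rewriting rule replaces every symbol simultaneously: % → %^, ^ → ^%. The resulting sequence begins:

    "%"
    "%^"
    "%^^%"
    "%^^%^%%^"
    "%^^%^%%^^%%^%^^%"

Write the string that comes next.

%^^%^%%^^%%^%^^%^%%^%^^%%^^%^%%^

φ(%^^%^%%^^%%^%^^%) expands symbol-by-symbol to %^ ^% ^% %^ ^% %^ %^ ^% ^% %^ %^ ^% %^ ^% ^% %^; joining the 16 pieces gives the next term.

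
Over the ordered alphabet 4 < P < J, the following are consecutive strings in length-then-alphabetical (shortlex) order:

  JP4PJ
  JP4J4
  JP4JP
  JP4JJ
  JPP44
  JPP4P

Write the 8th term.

JPPP4

Advancing 2 positions from JPP4P through JPP4P → JPP4J reaches term 8.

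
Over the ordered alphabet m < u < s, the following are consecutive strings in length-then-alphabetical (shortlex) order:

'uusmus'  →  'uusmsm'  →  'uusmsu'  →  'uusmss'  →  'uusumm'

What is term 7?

Continuing the enumeration 2 steps past uusumm: uusumm → uusumu → (answer).

uusums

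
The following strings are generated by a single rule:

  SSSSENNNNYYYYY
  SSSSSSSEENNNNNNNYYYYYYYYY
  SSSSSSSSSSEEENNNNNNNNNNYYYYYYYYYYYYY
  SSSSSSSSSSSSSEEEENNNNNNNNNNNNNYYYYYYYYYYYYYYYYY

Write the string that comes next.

The n-th term is 3n+1 S's then n E's then 3n+1 N's then 4n+1 Y's (n = 1, 2, …).
Setting n = 5 gives 16, 5, 16, 21 characters in each block.

SSSSSSSSSSSSSSSSEEEEENNNNNNNNNNNNNNNNYYYYYYYYYYYYYYYYYYYYY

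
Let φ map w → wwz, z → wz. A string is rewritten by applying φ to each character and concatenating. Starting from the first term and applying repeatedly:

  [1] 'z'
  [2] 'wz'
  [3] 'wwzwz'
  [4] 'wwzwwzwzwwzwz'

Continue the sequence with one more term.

Applying the rule to each of the 13 symbols of wwzwwzwzwwzwz gives the pieces wwz wwz wz wwz wwz wz wwz wz wwz wwz wz wwz wz, which concatenate to the answer.

wwzwwzwzwwzwwzwzwwzwzwwzwwzwzwwzwz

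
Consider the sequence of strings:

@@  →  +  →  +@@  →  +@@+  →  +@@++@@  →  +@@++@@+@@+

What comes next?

+@@++@@+@@++@@++@@

This is a Fibonacci-style word recurrence s(k) = s(k−1)·s(k−2): e.g. +·@@ = +@@.
Continuing: +@@++@@+@@+ · +@@++@@ gives term 7.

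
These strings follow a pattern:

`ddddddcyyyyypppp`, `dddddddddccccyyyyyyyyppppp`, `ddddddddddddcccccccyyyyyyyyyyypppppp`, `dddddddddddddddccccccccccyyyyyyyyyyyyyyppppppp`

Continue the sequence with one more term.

Term n consists of 3n+3 d's, followed by 3n-2 c's, followed by 3n+2 y's, followed by n+3 p's (n = 1, 2, …).
Setting n = 5 gives 18, 13, 17, 8 characters in each block.

ddddddddddddddddddcccccccccccccyyyyyyyyyyyyyyyyypppppppp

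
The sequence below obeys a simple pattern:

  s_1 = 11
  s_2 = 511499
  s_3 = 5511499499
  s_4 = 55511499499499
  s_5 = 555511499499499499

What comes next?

s(k+1) = 5·s(k)·499, so each term gains 5 as a prefix and 499 as a suffix.
So the next term is 5·555511499499499499·499.

5555511499499499499499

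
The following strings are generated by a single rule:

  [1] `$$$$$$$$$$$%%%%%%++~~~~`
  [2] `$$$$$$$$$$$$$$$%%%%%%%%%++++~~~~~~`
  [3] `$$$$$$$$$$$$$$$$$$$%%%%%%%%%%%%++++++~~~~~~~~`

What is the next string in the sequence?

$$$$$$$$$$$$$$$$$$$$$$$%%%%%%%%%%%%%%%++++++++~~~~~~~~~~

Term n consists of 4n+3 $'s, followed by 3n %'s, followed by 2n-2 +'s, followed by 2n ~'s, where the shown terms are n = 2, 3, 4.
Setting n = 5 gives 23, 15, 8, 10 characters in each block.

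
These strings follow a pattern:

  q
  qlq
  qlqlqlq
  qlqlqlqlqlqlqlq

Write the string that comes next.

Each string is two copies of the previous one joined by 'l'.
Doubling qlqlqlqlqlqlqlq with 'l' between the halves:

qlqlqlqlqlqlqlqlqlqlqlqlqlqlqlq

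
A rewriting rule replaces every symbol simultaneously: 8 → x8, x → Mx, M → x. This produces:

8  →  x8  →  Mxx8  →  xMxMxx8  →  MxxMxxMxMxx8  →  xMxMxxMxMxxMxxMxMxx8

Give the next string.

Applying the rule to each of the 20 symbols of xMxMxxMxMxxMxxMxMxx8 gives the pieces Mx x Mx x Mx Mx x Mx x Mx Mx x Mx Mx x Mx x Mx Mx x8, which concatenate to the answer.

MxxMxxMxMxxMxxMxMxxMxMxxMxxMxMxx8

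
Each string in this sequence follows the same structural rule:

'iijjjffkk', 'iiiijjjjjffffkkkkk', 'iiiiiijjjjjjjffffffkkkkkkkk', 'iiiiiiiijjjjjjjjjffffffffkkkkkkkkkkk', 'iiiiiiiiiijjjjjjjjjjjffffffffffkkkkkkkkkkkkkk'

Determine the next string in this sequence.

Each string has the form i^{2n} j^{2n+1} f^{2n} k^{3n-1} (n = 1, 2, …).
Setting n = 6 gives 12, 13, 12, 17 characters in each block.

iiiiiiiiiiiijjjjjjjjjjjjjffffffffffffkkkkkkkkkkkkkkkkk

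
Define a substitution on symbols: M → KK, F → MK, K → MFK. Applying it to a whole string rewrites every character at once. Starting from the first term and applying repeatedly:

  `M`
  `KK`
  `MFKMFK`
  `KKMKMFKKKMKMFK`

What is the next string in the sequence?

Applying the rule to each of the 14 symbols of KKMKMFKKKMKMFK gives the pieces MFK MFK KK MFK KK MK MFK MFK MFK KK MFK KK MK MFK, which concatenate to the answer.

MFKMFKKKMFKKKMKMFKMFKMFKKKMFKKKMKMFK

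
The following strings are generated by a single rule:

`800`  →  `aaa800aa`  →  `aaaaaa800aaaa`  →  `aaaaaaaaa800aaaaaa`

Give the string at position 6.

s(k+1) = aaa·s(k)·aa, so each term gains aaa as a prefix and aa as a suffix.
From aaaaaaaaa800aaaaaa, 2 further steps: aaaaaaaaa800aaaaaa → aaaaaaaaaaaa800aaaaaaaa → (answer).

aaaaaaaaaaaaaaa800aaaaaaaaaa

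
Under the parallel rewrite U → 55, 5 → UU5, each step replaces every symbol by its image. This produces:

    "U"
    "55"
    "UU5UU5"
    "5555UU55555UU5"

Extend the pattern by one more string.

UU5UU5UU5UU55555UU5UU5UU5UU5UU55555UU5

Replace each of the 14 characters of 5555UU55555UU5 in place — UU5 UU5 UU5 UU5 55 55 UU5 UU5 UU5 UU5 UU5 55 55 UU5 — and concatenate.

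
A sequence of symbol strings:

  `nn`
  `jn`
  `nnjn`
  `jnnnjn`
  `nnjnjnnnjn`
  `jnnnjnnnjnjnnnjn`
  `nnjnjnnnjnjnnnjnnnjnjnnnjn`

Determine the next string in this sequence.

This is a Fibonacci-style word recurrence s(k) = s(k−2)·s(k−1): e.g. nn·jn = nnjn.
The next term joins jnnnjnnnjnjnnnjn and nnjnjnnnjnjnnnjnnnjnjnnnjn.

jnnnjnnnjnjnnnjnnnjnjnnnjnjnnnjnnnjnjnnnjn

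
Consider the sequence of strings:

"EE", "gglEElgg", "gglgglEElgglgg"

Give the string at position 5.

gglgglgglgglEElgglgglgglgg

s(k+1) = ggl·s(k)·lgg, so each term gains ggl as a prefix and lgg as a suffix.
From gglgglEElgglgg, 2 further steps: gglgglEElgglgg → gglgglgglEElgglgglgg → (answer).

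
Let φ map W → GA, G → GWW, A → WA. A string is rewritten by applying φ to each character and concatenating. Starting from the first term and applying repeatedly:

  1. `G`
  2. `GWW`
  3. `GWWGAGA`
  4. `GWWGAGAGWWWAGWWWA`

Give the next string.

Applying the rule to each of the 17 symbols of GWWGAGAGWWWAGWWWA gives the pieces GWW GA GA GWW WA GWW WA GWW GA GA GA WA GWW GA GA GA WA, which concatenate to the answer.

GWWGAGAGWWWAGWWWAGWWGAGAGAWAGWWGAGAGAWA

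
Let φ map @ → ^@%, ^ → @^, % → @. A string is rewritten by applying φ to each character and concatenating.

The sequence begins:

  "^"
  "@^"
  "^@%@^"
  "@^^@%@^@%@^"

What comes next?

^@%@^@^^@%@^@%@^^@%@^@%@^

Rewriting each symbol of @^^@%@^@%@^: @→^@%, ^→@^, ^→@^, @→^@%, %→@, @→^@%, ^→@^, @→^@%, %→@, @→^@%, ^→@^, which concatenates to ^@% @^ @^ ^@% @ ^@% @^ ^@% @ ^@% @^.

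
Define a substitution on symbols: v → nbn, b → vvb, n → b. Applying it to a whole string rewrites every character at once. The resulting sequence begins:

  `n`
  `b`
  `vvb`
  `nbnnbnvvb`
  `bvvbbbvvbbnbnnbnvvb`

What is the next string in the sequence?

Rewriting the 19 symbols of bvvbbbvvbbnbnnbnvvb one by one yields vvb nbn nbn vvb vvb vvb nbn nbn vvb vvb b vvb b b vvb b nbn nbn vvb; concatenated:

vvbnbnnbnvvbvvbvvbnbnnbnvvbvvbbvvbbbvvbbnbnnbnvvb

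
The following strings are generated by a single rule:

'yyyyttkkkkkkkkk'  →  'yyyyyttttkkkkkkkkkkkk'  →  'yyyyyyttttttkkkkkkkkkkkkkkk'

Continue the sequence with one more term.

Term n consists of n+2 y's, followed by 2n-2 t's, followed by 3n+3 k's, where the shown terms are n = 2, 3, 4.
For the next term, n = 5, so the run lengths are 7, 8, 18.

yyyyyyyttttttttkkkkkkkkkkkkkkkkkk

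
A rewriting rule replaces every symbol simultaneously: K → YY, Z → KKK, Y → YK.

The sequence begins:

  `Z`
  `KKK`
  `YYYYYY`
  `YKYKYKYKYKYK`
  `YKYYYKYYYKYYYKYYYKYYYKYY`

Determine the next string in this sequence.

Replace each of the 24 characters of YKYYYKYYYKYYYKYYYKYYYKYY in place — YK YY YK YK YK YY YK YK YK YY YK YK YK YY YK YK YK YY YK YK YK YY YK YK — and concatenate.

YKYYYKYKYKYYYKYKYKYYYKYKYKYYYKYKYKYYYKYKYKYYYKYK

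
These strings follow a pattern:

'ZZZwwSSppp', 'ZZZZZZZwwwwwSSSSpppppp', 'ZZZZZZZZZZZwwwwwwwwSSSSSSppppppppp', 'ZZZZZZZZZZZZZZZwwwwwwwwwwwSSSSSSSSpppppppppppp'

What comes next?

ZZZZZZZZZZZZZZZZZZZwwwwwwwwwwwwwwSSSSSSSSSSppppppppppppppp

The n-th term is 4n-1 Z's then 3n-1 w's then 2n S's then 3n p's (n = 1, 2, …).
For the next term, n = 5, so the run lengths are 19, 14, 10, 15.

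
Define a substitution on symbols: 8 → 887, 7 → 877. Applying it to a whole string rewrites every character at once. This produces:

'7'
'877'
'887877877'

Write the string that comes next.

Expanding 887877877: 8→887, 8→887, 7→877, 8→887, 7→877, 7→877, 8→887, 7→877, 7→877. Concatenated: 887 887 877 887 877 877 887 877 877.

887887877887877877887877877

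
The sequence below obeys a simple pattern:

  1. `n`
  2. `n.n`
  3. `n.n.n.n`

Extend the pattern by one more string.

Each string is two copies of the previous one joined by '.'.
One more doubling of n.n.n.n gives the answer.

n.n.n.n.n.n.n.n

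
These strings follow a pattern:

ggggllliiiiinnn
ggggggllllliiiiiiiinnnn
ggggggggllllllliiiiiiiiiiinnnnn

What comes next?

ggggggggggllllllllliiiiiiiiiiiiiinnnnnn

The n-th term is 2n+2 g's then 2n+1 l's then 3n+2 i's then n+2 n's (n = 1, 2, …).
Setting n = 4 gives 10, 9, 14, 6 characters in each block.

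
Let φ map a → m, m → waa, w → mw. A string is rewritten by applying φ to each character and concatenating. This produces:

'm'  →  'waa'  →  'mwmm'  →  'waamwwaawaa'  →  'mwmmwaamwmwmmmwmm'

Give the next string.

Rewriting the 17 symbols of mwmmwaamwmwmmmwmm one by one yields waa mw waa waa mw m m waa mw waa mw waa waa waa mw waa waa; concatenated:

waamwwaawaamwmmwaamwwaamwwaawaawaamwwaawaa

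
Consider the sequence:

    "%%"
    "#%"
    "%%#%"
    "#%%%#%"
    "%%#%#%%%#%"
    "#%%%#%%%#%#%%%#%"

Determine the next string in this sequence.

Each term (from the third on) is the two preceding terms concatenated in order: term 3 = %%·#% = %%#%.
So term 7 is %%#%#%%%#%·#%%%#%%%#%#%%%#%.

%%#%#%%%#%#%%%#%%%#%#%%%#%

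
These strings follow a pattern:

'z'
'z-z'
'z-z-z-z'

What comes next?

s(k+1) = s(k)·-·s(k) — each term doubles the last with '-' between the halves.
Doubling z-z-z-z with '-' between the halves:

z-z-z-z-z-z-z-z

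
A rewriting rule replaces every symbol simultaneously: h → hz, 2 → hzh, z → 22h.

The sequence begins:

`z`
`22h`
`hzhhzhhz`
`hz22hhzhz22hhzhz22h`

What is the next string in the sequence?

hz22hhzhhzhhzhz22hhz22hhzhhzhhzhz22hhz22hhzhhzhhz

Applying the rule to each of the 19 symbols of hz22hhzhz22hhzhz22h gives the pieces hz 22h hzh hzh hz hz 22h hz 22h hzh hzh hz hz 22h hz 22h hzh hzh hz, which concatenate to the answer.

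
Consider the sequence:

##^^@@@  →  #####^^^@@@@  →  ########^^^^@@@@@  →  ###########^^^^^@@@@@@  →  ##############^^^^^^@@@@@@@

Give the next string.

Each string has the form #^{3n-1} ^^{n+1} @^{n+2} (n = 1, 2, …).
Setting n = 6 gives 17, 7, 8 characters in each block.

#################^^^^^^^@@@@@@@@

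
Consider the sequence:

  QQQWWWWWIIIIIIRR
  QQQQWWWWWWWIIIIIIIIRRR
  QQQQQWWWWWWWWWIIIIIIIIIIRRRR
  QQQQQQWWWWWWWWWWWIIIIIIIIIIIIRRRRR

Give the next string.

Reading off run lengths: Q runs 3, 4, 5, 6; W runs 5, 7, 9, 11; I runs 6, 8, 10, 12; R runs 2, 3, 4, 5 — each is linear in n, where the shown terms are n = 3, 4, 5, 6.
At n = 7 the blocks have lengths 7, 13, 14, 6.

QQQQQQQWWWWWWWWWWWWWIIIIIIIIIIIIIIRRRRRR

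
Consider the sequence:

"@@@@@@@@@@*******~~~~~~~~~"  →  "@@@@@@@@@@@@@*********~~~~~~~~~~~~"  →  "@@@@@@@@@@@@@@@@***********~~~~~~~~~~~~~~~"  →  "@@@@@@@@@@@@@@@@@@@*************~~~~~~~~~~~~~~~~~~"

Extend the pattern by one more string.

@@@@@@@@@@@@@@@@@@@@@@***************~~~~~~~~~~~~~~~~~~~~~

Reading off run lengths: @ runs 10, 13, 16, 19; * runs 7, 9, 11, 13; ~ runs 9, 12, 15, 18 — each is linear in n, where the shown terms are n = 3, 4, 5, 6.
Setting n = 7 gives 22, 15, 21 characters in each block.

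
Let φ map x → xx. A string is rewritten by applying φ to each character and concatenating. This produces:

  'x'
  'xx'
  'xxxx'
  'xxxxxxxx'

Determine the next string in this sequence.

xxxxxxxxxxxxxxxx

Apply φ to xxxxxxxx symbol by symbol: x→xx, x→xx, x→xx, x→xx, x→xx, x→xx, x→xx, x→xx; joined: xx xx xx xx xx xx xx xx.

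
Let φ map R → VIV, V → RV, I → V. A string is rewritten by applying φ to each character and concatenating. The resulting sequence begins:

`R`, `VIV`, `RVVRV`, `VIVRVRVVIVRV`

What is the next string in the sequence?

RVVRVVIVRVVIVRVRVVRVVIVRV

Expanding VIVRVRVVIVRV: V→RV, I→V, V→RV, R→VIV, V→RV, R→VIV, V→RV, V→RV, I→V, V→RV, R→VIV, V→RV. Concatenated: RV V RV VIV RV VIV RV RV V RV VIV RV.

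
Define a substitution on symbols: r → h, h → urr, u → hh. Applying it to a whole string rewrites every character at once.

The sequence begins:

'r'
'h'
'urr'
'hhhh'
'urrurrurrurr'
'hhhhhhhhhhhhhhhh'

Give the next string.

urrurrurrurrurrurrurrurrurrurrurrurrurrurrurrurr

Applying the rule to each of the 16 symbols of hhhhhhhhhhhhhhhh gives the pieces urr urr urr urr urr urr urr urr urr urr urr urr urr urr urr urr, which concatenate to the answer.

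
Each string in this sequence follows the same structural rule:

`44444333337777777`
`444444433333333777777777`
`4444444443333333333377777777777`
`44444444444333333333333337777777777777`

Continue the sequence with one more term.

444444444444433333333333333333777777777777777

Each string has the form 4^{2n+1} 3^{3n-1} 7^{2n+3}, where the shown terms are n = 2, 3, 4, 5.
At n = 6 the blocks have lengths 13, 17, 15.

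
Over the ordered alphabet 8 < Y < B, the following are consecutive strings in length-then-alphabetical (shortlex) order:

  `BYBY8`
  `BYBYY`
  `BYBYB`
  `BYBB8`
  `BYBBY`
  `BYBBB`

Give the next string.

BB888

Find the rightmost character of BYBBB below B, bump it to the next letter, and reset everything to its right to 8.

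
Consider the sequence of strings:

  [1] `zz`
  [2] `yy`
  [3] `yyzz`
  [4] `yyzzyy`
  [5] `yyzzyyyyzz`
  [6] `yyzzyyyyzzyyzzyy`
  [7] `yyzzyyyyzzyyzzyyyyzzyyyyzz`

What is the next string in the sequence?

yyzzyyyyzzyyzzyyyyzzyyyyzzyyzzyyyyzzyyzzyy

This is a Fibonacci-style word recurrence s(k) = s(k−1)·s(k−2): e.g. yy·zz = yyzz.
So term 8 is yyzzyyyyzzyyzzyyyyzzyyyyzz·yyzzyyyyzzyyzzyy.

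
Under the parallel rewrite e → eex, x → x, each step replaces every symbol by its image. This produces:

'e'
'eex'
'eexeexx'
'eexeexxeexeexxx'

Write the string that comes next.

Applying the rule to each of the 15 symbols of eexeexxeexeexxx gives the pieces eex eex x eex eex x x eex eex x eex eex x x x, which concatenate to the answer.

eexeexxeexeexxxeexeexxeexeexxxx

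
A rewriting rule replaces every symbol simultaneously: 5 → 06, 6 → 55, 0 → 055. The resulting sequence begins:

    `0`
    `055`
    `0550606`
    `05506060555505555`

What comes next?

055060605555055550550606060605506060606

φ(05506060555505555) expands symbol-by-symbol to 055 06 06 055 55 055 55 055 06 06 06 06 055 06 06 06 06; joining the 17 pieces gives the next term.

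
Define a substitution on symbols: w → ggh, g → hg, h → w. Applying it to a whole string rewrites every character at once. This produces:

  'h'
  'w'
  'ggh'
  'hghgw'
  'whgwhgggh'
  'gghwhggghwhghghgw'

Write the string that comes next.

Replace each of the 17 characters of gghwhggghwhghghgw in place — hg hg w ggh w hg hg hg w ggh w hg w hg w hg ggh — and concatenate.

hghgwgghwhghghgwgghwhgwhgwhgggh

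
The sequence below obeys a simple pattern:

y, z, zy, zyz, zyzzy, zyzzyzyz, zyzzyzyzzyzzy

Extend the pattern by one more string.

zyzzyzyzzyzzyzyzzyzyz

This is a Fibonacci-style word recurrence s(k) = s(k−1)·s(k−2): e.g. z·y = zy.
Continuing: zyzzyzyzzyzzy · zyzzyzyz gives term 8.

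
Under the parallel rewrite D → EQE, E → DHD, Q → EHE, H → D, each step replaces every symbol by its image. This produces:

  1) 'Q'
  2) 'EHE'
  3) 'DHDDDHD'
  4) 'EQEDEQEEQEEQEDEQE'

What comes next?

Rewriting the 17 symbols of EQEDEQEEQEEQEDEQE one by one yields DHD EHE DHD EQE DHD EHE DHD DHD EHE DHD DHD EHE DHD EQE DHD EHE DHD; concatenated:

DHDEHEDHDEQEDHDEHEDHDDHDEHEDHDDHDEHEDHDEQEDHDEHEDHD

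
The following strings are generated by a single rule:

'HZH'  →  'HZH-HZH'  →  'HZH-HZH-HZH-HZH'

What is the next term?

Each string is two copies of the previous one joined by '-'.
So the next term is two copies of HZH-HZH-HZH-HZH with '-' between the halves.

HZH-HZH-HZH-HZH-HZH-HZH-HZH-HZH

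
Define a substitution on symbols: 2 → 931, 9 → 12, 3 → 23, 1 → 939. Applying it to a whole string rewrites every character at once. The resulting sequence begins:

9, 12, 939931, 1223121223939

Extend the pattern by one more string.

9399319312393993193993193123122312

Replace each of the 13 characters of 1223121223939 in place — 939 931 931 23 939 931 939 931 931 23 12 23 12 — and concatenate.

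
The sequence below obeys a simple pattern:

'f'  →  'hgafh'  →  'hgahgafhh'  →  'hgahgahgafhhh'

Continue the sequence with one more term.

s(k+1) = hga·s(k)·h, so each term gains hga as a prefix and h as a suffix.
Applying this once more to hgahgahgafhhh:

hgahgahgahgafhhhh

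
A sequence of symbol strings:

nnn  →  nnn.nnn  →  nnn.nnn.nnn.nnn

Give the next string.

s(k+1) = s(k)·.·s(k) — each term doubles the last with '.' between the halves.
Doubling nnn.nnn.nnn.nnn with '.' between the halves:

nnn.nnn.nnn.nnn.nnn.nnn.nnn.nnn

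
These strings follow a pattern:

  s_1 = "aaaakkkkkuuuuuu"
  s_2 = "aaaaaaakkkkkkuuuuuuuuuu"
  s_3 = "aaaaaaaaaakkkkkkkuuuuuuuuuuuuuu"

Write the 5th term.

aaaaaaaaaaaaaaaakkkkkkkkkuuuuuuuuuuuuuuuuuuuuuu

Each string has the form a^{3n-2} k^{n+3} u^{4n-2}, where the shown terms are n = 2, 3, 4.
At n = 6 the blocks have lengths 16, 9, 22.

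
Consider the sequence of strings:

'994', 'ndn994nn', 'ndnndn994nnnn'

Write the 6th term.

Every step adds ndn to the front and nn to the end of the previous string.
From ndnndn994nnnn, 3 further steps: ndnndn994nnnn → ndnndnndn994nnnnnn → ndnndnndnndn994nnnnnnnn → (answer).

ndnndnndnndnndn994nnnnnnnnnn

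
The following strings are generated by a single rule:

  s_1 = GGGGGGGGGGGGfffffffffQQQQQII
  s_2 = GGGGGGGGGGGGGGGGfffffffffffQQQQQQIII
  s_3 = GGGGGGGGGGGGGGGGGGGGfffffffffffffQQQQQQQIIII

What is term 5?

GGGGGGGGGGGGGGGGGGGGGGGGGGGGfffffffffffffffffQQQQQQQQQIIIIII

Term n consists of 4n G's, followed by 2n+3 f's, followed by n+2 Q's, followed by n-1 I's, where the shown terms are n = 3, 4, 5.
At n = 7 the blocks have lengths 28, 17, 9, 6.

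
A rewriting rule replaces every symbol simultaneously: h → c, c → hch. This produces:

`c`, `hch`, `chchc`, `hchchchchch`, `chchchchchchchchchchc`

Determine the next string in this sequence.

Applying the rule to each of the 21 symbols of chchchchchchchchchchc gives the pieces hch c hch c hch c hch c hch c hch c hch c hch c hch c hch c hch, which concatenate to the answer.

hchchchchchchchchchchchchchchchchchchchchch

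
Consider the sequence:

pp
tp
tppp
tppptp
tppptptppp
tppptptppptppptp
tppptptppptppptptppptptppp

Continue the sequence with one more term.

From term 3 onward, concatenate the last term with the second-to-last: tp·pp = tppp, tppp·tp = tppptp, …
Continuing: tppptptppptppptptppptptppp · tppptptppptppptp gives term 8.

tppptptppptppptptppptptppptppptptppptppptp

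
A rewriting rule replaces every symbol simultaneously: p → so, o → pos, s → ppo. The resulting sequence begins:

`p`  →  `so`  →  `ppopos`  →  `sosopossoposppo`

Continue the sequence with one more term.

Replace each of the 15 characters of sosopossoposppo in place — ppo pos ppo pos so pos ppo ppo pos so pos ppo so so pos — and concatenate.

ppoposppopossoposppoppopossoposppososopos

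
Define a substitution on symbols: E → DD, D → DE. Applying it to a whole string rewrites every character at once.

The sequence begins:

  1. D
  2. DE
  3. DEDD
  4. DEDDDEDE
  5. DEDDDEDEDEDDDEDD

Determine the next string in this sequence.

Rewriting the 16 symbols of DEDDDEDEDEDDDEDD one by one yields DE DD DE DE DE DD DE DD DE DD DE DE DE DD DE DE; concatenated:

DEDDDEDEDEDDDEDDDEDDDEDEDEDDDEDE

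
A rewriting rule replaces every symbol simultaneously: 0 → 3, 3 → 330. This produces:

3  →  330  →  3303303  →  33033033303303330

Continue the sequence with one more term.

Rewriting the 17 symbols of 33033033303303330 one by one yields 330 330 3 330 330 3 330 330 330 3 330 330 3 330 330 330 3; concatenated:

33033033303303330330330333033033303303303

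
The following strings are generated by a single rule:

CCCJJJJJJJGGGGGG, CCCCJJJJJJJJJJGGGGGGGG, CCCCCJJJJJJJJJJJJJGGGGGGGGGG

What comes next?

Reading off run lengths: C runs 3, 4, 5; J runs 7, 10, 13; G runs 6, 8, 10 — each is linear in n, where the shown terms are n = 3, 4, 5.
Setting n = 6 gives 6, 16, 12 characters in each block.

CCCCCCJJJJJJJJJJJJJJJJGGGGGGGGGGGG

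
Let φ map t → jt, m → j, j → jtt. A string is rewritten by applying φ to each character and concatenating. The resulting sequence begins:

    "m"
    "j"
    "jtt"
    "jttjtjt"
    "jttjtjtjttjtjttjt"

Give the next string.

Replace each of the 17 characters of jttjtjtjttjtjttjt in place — jtt jt jt jtt jt jtt jt jtt jt jt jtt jt jtt jt jt jtt jt — and concatenate.

jttjtjtjttjtjttjtjttjtjtjttjtjttjtjtjttjt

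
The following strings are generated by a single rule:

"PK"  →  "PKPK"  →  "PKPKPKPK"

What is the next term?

PKPKPKPKPKPKPKPK

Every step duplicates the string.
One more doubling of PKPKPKPK gives the answer.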